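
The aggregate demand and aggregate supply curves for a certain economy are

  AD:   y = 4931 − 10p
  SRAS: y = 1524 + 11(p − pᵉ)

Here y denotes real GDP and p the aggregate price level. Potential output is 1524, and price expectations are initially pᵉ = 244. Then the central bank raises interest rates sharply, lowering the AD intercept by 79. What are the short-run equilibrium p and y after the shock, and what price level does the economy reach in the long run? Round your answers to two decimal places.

Short run: p = 286.29, y = 1989.14. Long run: p = 332.80.

AD shifts left: new AD is y = 4852 − 10p. With pᵉ = 244, SRAS is y = 11p − 1160.
Short run: 4852 − 10p = 11p − 1160 gives 6012 = 21p, so p = 286.29 and y = 4852 − 10p = 1989.14.
y = 1989.14 is above potential 1524; expectations adjust and SRAS shifts left until y = 1524.
Long run: on the new AD curve, 1524 = 4852 − 10p gives p = 332.80.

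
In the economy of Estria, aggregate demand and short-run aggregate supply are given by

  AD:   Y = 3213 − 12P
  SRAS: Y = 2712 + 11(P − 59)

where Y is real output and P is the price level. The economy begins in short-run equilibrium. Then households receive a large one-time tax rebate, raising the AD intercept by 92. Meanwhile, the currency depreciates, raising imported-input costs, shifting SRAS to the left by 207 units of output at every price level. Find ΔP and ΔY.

ΔP = +13, ΔY = -64

After both shocks: AD is Y = 3305 − 12P and SRAS is Y = 1856 + 11P.
Setting them equal: 1449 = 23P, so P = 63.
Y = 3305 − 12·63 = 2549.
Initially P = 50, Y = 2613, so ΔP = +13 and ΔY = -64.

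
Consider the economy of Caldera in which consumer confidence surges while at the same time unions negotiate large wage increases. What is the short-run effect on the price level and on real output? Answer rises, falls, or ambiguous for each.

The first event is a positive demand shock: AD shifts right, which by itself pushes P up and Y up.
The second is an adverse supply shock: SRAS shifts left, which by itself pushes P up and Y down.
Both shocks push P up, so P rises. The two shocks push Y in opposite directions, so the effect on Y is ambiguous.

Price level: rises; output: ambiguous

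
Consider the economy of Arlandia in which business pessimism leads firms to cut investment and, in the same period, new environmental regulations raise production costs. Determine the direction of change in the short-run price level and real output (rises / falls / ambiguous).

The first event is a negative demand shock: AD shifts left, which by itself pushes P down and Y down.
The second is an adverse supply shock: SRAS shifts left, which by itself pushes P up and Y down.
The two shocks push P in opposite directions, so the effect on P is ambiguous. Both shocks push Y down, so Y falls.

Price level: ambiguous; output: falls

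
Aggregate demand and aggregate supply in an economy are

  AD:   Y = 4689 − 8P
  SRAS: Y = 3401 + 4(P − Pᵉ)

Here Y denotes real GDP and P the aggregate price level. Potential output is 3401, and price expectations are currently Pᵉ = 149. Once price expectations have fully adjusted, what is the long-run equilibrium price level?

Short run: with Pᵉ = 149, SRAS is Y = 2805 + 4P. Setting AD = SRAS gives 1884 = 12P, so P = 157 and Y = 4689 − 8·157 = 3433.
Output 3433 is above potential 3401, so over time expected prices rise and SRAS shifts left until Y returns to 3401.
Long run: Y = 3401 on the AD curve gives 3401 = 4689 − 8P, so P = 161.

Long-run P = 161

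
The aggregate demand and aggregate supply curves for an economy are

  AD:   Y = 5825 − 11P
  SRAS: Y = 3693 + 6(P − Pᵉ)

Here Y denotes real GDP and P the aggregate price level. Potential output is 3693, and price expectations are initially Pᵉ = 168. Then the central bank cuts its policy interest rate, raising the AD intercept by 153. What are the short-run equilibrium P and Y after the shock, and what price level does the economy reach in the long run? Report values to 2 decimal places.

Short run: P = 193.71, Y = 3847.24. Long run: P = 207.73.

AD shifts right: new AD is Y = 5978 − 11P. With Pᵉ = 168, SRAS is Y = 2685 + 6P.
Short run: 5978 − 11P = 2685 + 6P gives 3293 = 17P, so P = 193.71 and Y = 5978 − 11P = 3847.24.
Y = 3847.24 is above potential 3693; expectations adjust and SRAS shifts left until Y = 3693.
Long run: on the new AD curve, 3693 = 5978 − 11P gives P = 207.73.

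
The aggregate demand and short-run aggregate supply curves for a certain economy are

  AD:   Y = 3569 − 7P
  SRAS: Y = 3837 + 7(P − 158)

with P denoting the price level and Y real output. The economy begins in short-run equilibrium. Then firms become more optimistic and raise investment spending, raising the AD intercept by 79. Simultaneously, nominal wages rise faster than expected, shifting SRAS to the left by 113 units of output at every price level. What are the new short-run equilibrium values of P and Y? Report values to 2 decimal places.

After both shocks: AD is Y = 3648 − 7P and SRAS is Y = 2618 + 7P.
Setting them equal: 1030 = 14P, so P = 73.57.
Substituting into AD, Y = 3133.00.

P = 73.57, Y = 3133.00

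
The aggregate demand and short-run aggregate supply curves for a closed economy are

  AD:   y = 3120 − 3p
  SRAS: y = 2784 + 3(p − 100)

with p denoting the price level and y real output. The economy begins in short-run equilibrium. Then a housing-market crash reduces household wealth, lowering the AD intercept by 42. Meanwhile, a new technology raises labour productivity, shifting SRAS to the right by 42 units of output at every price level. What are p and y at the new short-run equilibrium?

p = 92, y = 2802

After both shocks: AD is y = 3078 − 3p and SRAS is y = 2526 + 3p.
Setting them equal: 552 = 6p, so p = 92.
y = 3078 − 3·92 = 2802.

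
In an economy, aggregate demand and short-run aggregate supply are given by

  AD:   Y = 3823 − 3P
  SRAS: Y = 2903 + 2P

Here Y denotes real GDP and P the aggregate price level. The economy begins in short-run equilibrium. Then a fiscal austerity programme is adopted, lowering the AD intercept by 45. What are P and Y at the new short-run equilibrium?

This is a negative demand shock: AD shifts left.
New AD: Y = 3778 − 3P.
Set AD = SRAS: 3778 − 3P = 2903 + 2P, so 875 = 5P and P = 175.
Y = 3778 − 3·175 = 3253.

P = 175, Y = 3253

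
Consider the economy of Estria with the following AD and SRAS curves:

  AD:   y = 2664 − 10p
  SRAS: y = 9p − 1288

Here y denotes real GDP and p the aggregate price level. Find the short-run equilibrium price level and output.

p = 208, y = 584

Set AD = SRAS: 2664 − 10p = 9p − 1288, so 3952 = 19p and p = 208.
Then y = 2664 − 10·208 = 584.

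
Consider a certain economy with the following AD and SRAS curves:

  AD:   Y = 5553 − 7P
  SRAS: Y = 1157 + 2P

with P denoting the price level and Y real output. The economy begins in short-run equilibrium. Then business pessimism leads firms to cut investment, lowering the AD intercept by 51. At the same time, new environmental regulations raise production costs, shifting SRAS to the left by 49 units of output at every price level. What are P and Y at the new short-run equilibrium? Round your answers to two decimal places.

After both shocks: AD is Y = 5502 − 7P and SRAS is Y = 1108 + 2P.
Setting them equal: 4394 = 9P, so P = 488.22.
Substituting into AD, Y = 2084.44.

P = 488.22, Y = 2084.44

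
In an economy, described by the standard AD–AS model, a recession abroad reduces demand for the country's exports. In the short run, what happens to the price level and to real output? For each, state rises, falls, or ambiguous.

Price level: falls; output: falls

This is a negative demand shock: AD shifts left.
Moving along the upward-sloping SRAS curve, P falls and Y falls.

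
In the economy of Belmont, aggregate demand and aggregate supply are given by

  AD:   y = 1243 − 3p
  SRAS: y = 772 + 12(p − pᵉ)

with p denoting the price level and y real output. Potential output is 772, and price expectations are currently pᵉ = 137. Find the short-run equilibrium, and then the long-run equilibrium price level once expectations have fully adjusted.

Short run: p = 141, y = 820. Long run: p = 157.

Short run: with pᵉ = 137, SRAS is y = 12p − 872. Setting AD = SRAS gives 2115 = 15p, so p = 141 and y = 1243 − 3·141 = 820.
Output 820 is above potential 772, so over time expected prices rise and SRAS shifts left until y returns to 772.
Long run: y = 772 on the AD curve gives 772 = 1243 − 3p, so p = 157.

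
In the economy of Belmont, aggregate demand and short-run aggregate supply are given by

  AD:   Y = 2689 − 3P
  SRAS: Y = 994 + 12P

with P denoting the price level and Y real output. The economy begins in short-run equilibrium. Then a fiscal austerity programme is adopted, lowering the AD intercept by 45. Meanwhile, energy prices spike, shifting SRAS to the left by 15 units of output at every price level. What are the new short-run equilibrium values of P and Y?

After both shocks: AD is Y = 2644 − 3P and SRAS is Y = 979 + 12P.
Setting them equal: 1665 = 15P, so P = 111.
Y = 2644 − 3·111 = 2311.

P = 111, Y = 2311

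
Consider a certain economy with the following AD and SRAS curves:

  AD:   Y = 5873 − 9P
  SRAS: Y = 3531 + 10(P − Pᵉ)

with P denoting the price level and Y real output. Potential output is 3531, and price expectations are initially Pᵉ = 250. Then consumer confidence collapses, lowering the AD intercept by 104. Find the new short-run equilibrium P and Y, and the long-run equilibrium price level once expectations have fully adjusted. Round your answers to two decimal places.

AD shifts left: new AD is Y = 5769 − 9P. With Pᵉ = 250, SRAS is Y = 1031 + 10P.
Short run: 5769 − 9P = 1031 + 10P gives 4738 = 19P, so P = 249.37 and Y = 5769 − 9P = 3524.68.
Y = 3524.68 is below potential 3531; expectations adjust and SRAS shifts right until Y = 3531.
Long run: on the new AD curve, 3531 = 5769 − 9P gives P = 248.67.

Short run: P = 249.37, Y = 3524.68. Long run: P = 248.67.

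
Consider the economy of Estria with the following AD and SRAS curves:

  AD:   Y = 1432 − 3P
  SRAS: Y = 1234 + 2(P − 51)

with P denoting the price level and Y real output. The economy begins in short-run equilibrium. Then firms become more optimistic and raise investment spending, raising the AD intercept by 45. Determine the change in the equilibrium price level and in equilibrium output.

This is a positive demand shock: AD shifts right.
New AD: Y = 1477 − 3P.
SRAS can be written Y = 1132 + 2P.
Set AD = SRAS: 1477 − 3P = 1132 + 2P, so 345 = 5P and P = 69.
Y = 1477 − 3·69 = 1270.
Initially P = 60, Y = 1252, so ΔP = +9 and ΔY = +18.

ΔP = +9, ΔY = +18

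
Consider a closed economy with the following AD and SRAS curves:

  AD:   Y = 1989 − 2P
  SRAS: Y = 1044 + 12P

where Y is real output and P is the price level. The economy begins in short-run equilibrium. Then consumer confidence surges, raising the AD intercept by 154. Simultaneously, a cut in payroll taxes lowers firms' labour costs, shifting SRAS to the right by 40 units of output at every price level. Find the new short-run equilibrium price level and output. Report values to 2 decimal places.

After both shocks: AD is Y = 2143 − 2P and SRAS is Y = 1084 + 12P.
Setting them equal: 1059 = 14P, so P = 75.64.
Substituting into AD, Y = 1991.71.

P = 75.64, Y = 1991.71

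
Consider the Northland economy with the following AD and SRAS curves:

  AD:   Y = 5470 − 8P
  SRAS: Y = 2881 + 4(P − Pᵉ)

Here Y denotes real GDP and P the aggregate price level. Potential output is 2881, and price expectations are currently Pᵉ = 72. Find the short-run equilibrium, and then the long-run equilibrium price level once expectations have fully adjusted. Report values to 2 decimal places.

Short run: with Pᵉ = 72, SRAS is Y = 2593 + 4P. Setting AD = SRAS gives 2877 = 12P, so P = 239.75 and Y = 5470 − 8P = 3552.00.
Output 3552.00 is above potential 2881, so over time expected prices rise and SRAS shifts left until Y returns to 2881.
Long run: Y = 2881 on the AD curve gives 2881 = 5470 − 8P, so P = 323.63.

Short run: P = 239.75, Y = 3552.00. Long run: P = 323.63.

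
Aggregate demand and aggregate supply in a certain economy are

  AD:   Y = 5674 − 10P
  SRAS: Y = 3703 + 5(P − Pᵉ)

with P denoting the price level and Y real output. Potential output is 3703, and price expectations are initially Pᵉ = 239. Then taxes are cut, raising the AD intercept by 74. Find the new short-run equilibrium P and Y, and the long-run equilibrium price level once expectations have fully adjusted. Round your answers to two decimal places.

AD shifts right: new AD is Y = 5748 − 10P. With Pᵉ = 239, SRAS is Y = 2508 + 5P.
Short run: 5748 − 10P = 2508 + 5P gives 3240 = 15P, so P = 216.00 and Y = 5748 − 10P = 3588.00.
Y = 3588.00 is below potential 3703; expectations adjust and SRAS shifts right until Y = 3703.
Long run: on the new AD curve, 3703 = 5748 − 10P gives P = 204.50.

Short run: P = 216.00, Y = 3588.00. Long run: P = 204.50.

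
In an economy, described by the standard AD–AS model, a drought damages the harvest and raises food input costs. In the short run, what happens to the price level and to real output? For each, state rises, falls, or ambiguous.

Price level: rises; output: falls

This is an adverse supply shock: SRAS shifts left.
Moving along the downward-sloping AD curve, P rises and Y falls.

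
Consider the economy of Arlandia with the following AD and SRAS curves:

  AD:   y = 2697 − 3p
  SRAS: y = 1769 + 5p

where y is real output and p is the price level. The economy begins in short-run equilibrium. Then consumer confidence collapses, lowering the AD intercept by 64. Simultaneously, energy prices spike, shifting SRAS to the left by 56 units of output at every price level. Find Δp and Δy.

After both shocks: AD is y = 2633 − 3p and SRAS is y = 1713 + 5p.
Setting them equal: 920 = 8p, so p = 115.
y = 2633 − 3·115 = 2288.
Initially p = 116, y = 2349, so Δp = -1 and Δy = -61.

Δp = -1, Δy = -61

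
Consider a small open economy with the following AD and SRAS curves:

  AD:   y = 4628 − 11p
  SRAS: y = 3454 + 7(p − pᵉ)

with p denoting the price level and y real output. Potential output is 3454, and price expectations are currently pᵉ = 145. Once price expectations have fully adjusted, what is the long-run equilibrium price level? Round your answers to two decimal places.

Long-run p = 106.73

Short run: with pᵉ = 145, SRAS is y = 2439 + 7p. Setting AD = SRAS gives 2189 = 18p, so p = 121.61 and y = 4628 − 11p = 3290.28.
Output 3290.28 is below potential 3454, so over time expected prices fall and SRAS shifts right until y returns to 3454.
Long run: y = 3454 on the AD curve gives 3454 = 4628 − 11p, so p = 106.73.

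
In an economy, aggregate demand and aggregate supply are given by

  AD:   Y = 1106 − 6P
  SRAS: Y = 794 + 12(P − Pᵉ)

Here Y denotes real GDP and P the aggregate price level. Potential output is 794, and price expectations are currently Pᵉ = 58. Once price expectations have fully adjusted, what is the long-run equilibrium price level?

Long-run P = 52

Short run: with Pᵉ = 58, SRAS is Y = 98 + 12P. Setting AD = SRAS gives 1008 = 18P, so P = 56 and Y = 1106 − 6·56 = 770.
Output 770 is below potential 794, so over time expected prices fall and SRAS shifts right until Y returns to 794.
Long run: Y = 794 on the AD curve gives 794 = 1106 − 6P, so P = 52.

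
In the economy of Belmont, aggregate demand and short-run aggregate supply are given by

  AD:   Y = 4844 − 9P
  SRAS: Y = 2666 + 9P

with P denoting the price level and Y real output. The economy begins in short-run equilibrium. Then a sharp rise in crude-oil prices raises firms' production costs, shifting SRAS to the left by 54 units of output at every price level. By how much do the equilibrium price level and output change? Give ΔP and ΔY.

This is a negative supply shock: SRAS shifts left.
New SRAS: Y = 2612 + 9P.
Set AD = SRAS: 4844 − 9P = 2612 + 9P, so 2232 = 18P and P = 124.
Y = 4844 − 9·124 = 3728.
Initially P = 121, Y = 3755, so ΔP = +3 and ΔY = -27.

ΔP = +3, ΔY = -27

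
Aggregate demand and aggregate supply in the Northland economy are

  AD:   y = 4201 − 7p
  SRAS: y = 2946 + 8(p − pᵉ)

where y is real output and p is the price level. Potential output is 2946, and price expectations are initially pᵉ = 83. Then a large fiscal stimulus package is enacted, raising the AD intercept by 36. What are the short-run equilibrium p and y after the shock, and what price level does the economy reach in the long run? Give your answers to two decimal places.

Short run: p = 130.33, y = 3324.67. Long run: p = 184.43.

AD shifts right: new AD is y = 4237 − 7p. With pᵉ = 83, SRAS is y = 2282 + 8p.
Short run: 4237 − 7p = 2282 + 8p gives 1955 = 15p, so p = 130.33 and y = 4237 − 7p = 3324.67.
y = 3324.67 is above potential 2946; expectations adjust and SRAS shifts left until y = 2946.
Long run: on the new AD curve, 2946 = 4237 − 7p gives p = 184.43.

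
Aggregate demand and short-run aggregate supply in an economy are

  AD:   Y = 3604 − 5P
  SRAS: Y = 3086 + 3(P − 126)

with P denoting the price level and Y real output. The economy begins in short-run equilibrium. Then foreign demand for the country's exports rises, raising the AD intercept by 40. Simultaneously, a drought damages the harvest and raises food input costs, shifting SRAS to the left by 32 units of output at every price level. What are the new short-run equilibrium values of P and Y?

P = 121, Y = 3039

After both shocks: AD is Y = 3644 − 5P and SRAS is Y = 2676 + 3P.
Setting them equal: 968 = 8P, so P = 121.
Y = 3644 − 5·121 = 3039.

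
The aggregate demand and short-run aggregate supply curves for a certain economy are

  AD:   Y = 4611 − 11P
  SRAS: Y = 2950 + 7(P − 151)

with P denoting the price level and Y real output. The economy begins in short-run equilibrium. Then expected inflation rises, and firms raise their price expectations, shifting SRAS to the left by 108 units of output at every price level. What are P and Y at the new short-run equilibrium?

P = 157, Y = 2884

This is a negative supply shock: SRAS shifts left.
New SRAS: Y = 1785 + 7P.
Set AD = SRAS: 4611 − 11P = 1785 + 7P, so 2826 = 18P and P = 157.
Y = 4611 − 11·157 = 2884.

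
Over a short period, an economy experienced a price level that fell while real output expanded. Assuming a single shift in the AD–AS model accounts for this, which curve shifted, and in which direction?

P fell and Y rose. An AD shift moves P and Y in the same direction; an SRAS shift moves them in opposite directions.
Here P and Y moved in opposite directions, so the SRAS curve shifted.
Since Y rose, SRAS shifted right.

SRAS shifted right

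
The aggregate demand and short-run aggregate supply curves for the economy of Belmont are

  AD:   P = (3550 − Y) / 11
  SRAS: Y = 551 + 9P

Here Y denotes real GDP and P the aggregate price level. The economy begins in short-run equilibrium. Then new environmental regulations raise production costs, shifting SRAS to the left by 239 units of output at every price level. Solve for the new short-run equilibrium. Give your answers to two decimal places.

P = 161.90, Y = 1769.10

This is a negative supply shock: SRAS shifts left.
New SRAS: Y = 312 + 9P.
Set AD = SRAS: 3550 − 11P = 312 + 9P, so 3238 = 20P and P = 161.90.
Substituting into AD, Y = 1769.10.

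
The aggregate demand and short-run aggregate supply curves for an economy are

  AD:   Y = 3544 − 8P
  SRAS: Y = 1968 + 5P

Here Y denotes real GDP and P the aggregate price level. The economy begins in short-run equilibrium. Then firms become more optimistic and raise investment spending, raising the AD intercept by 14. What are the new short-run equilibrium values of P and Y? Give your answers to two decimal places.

P = 122.31, Y = 2579.54

This is a positive demand shock: AD shifts right.
New AD: Y = 3558 − 8P.
Set AD = SRAS: 3558 − 8P = 1968 + 5P, so 1590 = 13P and P = 122.31.
Substituting into AD, Y = 2579.54.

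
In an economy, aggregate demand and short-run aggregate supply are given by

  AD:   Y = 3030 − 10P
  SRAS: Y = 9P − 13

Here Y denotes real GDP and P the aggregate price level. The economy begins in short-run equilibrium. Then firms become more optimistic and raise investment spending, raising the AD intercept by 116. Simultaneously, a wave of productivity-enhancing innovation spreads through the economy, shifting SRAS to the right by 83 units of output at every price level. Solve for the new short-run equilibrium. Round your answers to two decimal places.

After both shocks: AD is Y = 3146 − 10P and SRAS is Y = 70 + 9P.
Setting them equal: 3076 = 19P, so P = 161.89.
Substituting into AD, Y = 1527.05.

P = 161.89, Y = 1527.05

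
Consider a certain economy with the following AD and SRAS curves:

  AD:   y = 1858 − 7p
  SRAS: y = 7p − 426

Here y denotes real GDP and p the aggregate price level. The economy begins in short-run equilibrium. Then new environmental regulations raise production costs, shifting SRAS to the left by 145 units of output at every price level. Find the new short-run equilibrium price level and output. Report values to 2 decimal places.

p = 173.50, y = 643.50

This is a negative supply shock: SRAS shifts left.
New SRAS: y = 7p − 571.
Set AD = SRAS: 1858 − 7p = 7p − 571, so 2429 = 14p and p = 173.50.
Substituting into AD, y = 643.50.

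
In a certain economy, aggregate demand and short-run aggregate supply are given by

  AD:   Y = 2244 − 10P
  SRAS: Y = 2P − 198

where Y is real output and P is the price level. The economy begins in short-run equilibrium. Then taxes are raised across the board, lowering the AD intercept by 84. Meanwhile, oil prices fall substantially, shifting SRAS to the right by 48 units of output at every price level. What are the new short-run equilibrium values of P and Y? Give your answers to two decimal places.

P = 192.50, Y = 235.00

After both shocks: AD is Y = 2160 − 10P and SRAS is Y = 2P − 150.
Setting them equal: 2310 = 12P, so P = 192.50.
Substituting into AD, Y = 235.00.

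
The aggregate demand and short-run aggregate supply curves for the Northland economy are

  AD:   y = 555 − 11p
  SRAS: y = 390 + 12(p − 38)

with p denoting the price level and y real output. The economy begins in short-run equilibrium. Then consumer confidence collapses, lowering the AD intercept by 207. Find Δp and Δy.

Δp = -9, Δy = -108

This is a negative demand shock: AD shifts left.
New AD: y = 348 − 11p.
SRAS can be written y = 12p − 66.
Set AD = SRAS: 348 − 11p = 12p − 66, so 414 = 23p and p = 18.
y = 348 − 11·18 = 150.
Initially p = 27, y = 258, so Δp = -9 and Δy = -108.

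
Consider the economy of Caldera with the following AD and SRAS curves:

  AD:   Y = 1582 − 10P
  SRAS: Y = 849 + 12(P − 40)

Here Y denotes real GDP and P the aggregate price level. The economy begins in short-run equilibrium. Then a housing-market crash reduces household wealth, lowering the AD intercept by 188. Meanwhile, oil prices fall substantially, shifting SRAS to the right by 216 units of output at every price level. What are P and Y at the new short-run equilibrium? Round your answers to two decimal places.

After both shocks: AD is Y = 1394 − 10P and SRAS is Y = 585 + 12P.
Setting them equal: 809 = 22P, so P = 36.77.
Substituting into AD, Y = 1026.27.

P = 36.77, Y = 1026.27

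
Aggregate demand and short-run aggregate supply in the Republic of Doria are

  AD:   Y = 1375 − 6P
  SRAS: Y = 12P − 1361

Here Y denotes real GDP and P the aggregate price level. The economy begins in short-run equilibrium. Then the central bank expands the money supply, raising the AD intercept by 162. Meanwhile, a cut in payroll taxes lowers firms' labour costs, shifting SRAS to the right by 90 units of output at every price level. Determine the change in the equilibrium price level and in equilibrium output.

After both shocks: AD is Y = 1537 − 6P and SRAS is Y = 12P − 1271.
Setting them equal: 2808 = 18P, so P = 156.
Y = 1537 − 6·156 = 601.
Initially P = 152, Y = 463, so ΔP = +4 and ΔY = +138.

ΔP = +4, ΔY = +138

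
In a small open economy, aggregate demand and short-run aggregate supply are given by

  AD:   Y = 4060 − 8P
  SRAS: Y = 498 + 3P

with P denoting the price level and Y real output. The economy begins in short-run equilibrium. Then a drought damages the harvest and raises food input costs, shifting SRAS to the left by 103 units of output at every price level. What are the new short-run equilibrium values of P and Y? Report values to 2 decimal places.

P = 333.18, Y = 1394.55

This is a negative supply shock: SRAS shifts left.
New SRAS: Y = 395 + 3P.
Set AD = SRAS: 4060 − 8P = 395 + 3P, so 3665 = 11P and P = 333.18.
Substituting into AD, Y = 1394.55.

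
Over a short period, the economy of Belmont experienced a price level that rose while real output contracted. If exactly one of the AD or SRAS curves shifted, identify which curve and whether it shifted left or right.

P rose and Y fell. An AD shift moves P and Y in the same direction; an SRAS shift moves them in opposite directions.
Here P and Y moved in opposite directions, so the SRAS curve shifted.
Since Y fell, SRAS shifted left.

SRAS shifted left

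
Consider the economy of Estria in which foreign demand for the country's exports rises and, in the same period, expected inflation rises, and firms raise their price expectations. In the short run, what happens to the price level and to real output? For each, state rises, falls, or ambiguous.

Price level: rises; output: ambiguous

The first event is a positive demand shock: AD shifts right, which by itself pushes P up and Y up.
The second is an adverse supply shock: SRAS shifts left, which by itself pushes P up and Y down.
Both shocks push P up, so P rises. The two shocks push Y in opposite directions, so the effect on Y is ambiguous.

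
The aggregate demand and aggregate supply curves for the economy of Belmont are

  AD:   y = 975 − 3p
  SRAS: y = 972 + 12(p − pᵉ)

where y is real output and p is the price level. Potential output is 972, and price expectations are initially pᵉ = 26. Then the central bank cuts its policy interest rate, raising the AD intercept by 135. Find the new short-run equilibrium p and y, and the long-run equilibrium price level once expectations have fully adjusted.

Short run: p = 30, y = 1020. Long run: p = 46.

AD shifts right: new AD is y = 1110 − 3p. With pᵉ = 26, SRAS is y = 660 + 12p.
Short run: 1110 − 3p = 660 + 12p gives 450 = 15p, so p = 30 and y = 1110 − 3·30 = 1020.
y = 1020 is above potential 972; expectations adjust and SRAS shifts left until y = 972.
Long run: on the new AD curve, 972 = 1110 − 3p gives p = 46.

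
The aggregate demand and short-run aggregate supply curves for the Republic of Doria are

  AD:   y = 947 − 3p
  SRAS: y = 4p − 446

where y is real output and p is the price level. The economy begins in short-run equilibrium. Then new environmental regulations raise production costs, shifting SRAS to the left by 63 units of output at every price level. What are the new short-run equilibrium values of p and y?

This is a negative supply shock: SRAS shifts left.
New SRAS: y = 4p − 509.
Set AD = SRAS: 947 − 3p = 4p − 509, so 1456 = 7p and p = 208.
y = 947 − 3·208 = 323.

p = 208, y = 323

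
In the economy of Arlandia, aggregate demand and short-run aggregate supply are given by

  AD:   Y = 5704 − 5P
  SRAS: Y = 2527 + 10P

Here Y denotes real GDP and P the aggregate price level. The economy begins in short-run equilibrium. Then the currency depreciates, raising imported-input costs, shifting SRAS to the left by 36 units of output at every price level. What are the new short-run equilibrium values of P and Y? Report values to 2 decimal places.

This is a negative supply shock: SRAS shifts left.
New SRAS: Y = 2491 + 10P.
Set AD = SRAS: 5704 − 5P = 2491 + 10P, so 3213 = 15P and P = 214.20.
Substituting into AD, Y = 4633.00.

P = 214.20, Y = 4633.00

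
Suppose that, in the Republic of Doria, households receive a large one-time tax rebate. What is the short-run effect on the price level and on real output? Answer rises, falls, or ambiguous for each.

Price level: rises; output: rises

This is a positive demand shock: AD shifts right.
Moving along the upward-sloping SRAS curve, P rises and Y rises.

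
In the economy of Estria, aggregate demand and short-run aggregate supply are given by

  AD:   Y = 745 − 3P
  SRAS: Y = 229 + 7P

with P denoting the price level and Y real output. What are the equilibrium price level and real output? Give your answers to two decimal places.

Set AD = SRAS: 745 − 3P = 229 + 7P, so 516 = 10P and P = 51.60.
Substituting into AD, Y = 745 − 3P = 590.20.

P = 51.60, Y = 590.20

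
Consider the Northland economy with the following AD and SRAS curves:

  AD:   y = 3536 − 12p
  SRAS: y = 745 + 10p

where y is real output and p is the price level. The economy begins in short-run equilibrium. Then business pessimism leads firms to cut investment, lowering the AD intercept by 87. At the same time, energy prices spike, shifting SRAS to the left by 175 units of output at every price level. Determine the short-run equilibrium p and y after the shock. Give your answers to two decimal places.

After both shocks: AD is y = 3449 − 12p and SRAS is y = 570 + 10p.
Setting them equal: 2879 = 22p, so p = 130.86.
Substituting into AD, y = 1878.64.

p = 130.86, y = 1878.64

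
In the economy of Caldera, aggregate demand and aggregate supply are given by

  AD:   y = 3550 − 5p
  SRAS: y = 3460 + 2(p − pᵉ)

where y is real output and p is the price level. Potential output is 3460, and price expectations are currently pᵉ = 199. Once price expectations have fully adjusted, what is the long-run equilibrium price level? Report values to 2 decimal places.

Short run: with pᵉ = 199, SRAS is y = 3062 + 2p. Setting AD = SRAS gives 488 = 7p, so p = 69.71 and y = 3550 − 5p = 3201.43.
Output 3201.43 is below potential 3460, so over time expected prices fall and SRAS shifts right until y returns to 3460.
Long run: y = 3460 on the AD curve gives 3460 = 3550 − 5p, so p = 18.00.

Long-run p = 18.00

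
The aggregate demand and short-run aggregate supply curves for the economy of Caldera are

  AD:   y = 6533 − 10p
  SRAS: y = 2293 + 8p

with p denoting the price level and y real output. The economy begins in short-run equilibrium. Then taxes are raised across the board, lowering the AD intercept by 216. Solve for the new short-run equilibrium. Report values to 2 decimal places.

p = 223.56, y = 4081.44

This is a negative demand shock: AD shifts left.
New AD: y = 6317 − 10p.
Set AD = SRAS: 6317 − 10p = 2293 + 8p, so 4024 = 18p and p = 223.56.
Substituting into AD, y = 4081.44.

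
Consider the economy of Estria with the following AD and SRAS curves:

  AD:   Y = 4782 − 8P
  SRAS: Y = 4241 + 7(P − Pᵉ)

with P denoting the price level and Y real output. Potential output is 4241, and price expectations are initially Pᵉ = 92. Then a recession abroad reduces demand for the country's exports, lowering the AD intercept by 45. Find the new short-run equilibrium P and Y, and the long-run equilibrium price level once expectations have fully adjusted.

AD shifts left: new AD is Y = 4737 − 8P. With Pᵉ = 92, SRAS is Y = 3597 + 7P.
Short run: 4737 − 8P = 3597 + 7P gives 1140 = 15P, so P = 76 and Y = 4737 − 8·76 = 4129.
Y = 4129 is below potential 4241; expectations adjust and SRAS shifts right until Y = 4241.
Long run: on the new AD curve, 4241 = 4737 − 8P gives P = 62.

Short run: P = 76, Y = 4129. Long run: P = 62.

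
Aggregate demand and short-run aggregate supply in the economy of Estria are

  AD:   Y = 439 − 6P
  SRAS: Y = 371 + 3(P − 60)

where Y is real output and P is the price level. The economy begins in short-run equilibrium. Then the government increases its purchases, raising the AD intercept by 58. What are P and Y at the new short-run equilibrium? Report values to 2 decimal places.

This is a positive demand shock: AD shifts right.
New AD: Y = 497 − 6P.
SRAS can be written Y = 191 + 3P.
Set AD = SRAS: 497 − 6P = 191 + 3P, so 306 = 9P and P = 34.00.
Substituting into AD, Y = 293.00.

P = 34.00, Y = 293.00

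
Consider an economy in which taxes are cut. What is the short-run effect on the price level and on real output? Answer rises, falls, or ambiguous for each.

Price level: rises; output: rises

This is a positive demand shock: AD shifts right.
Moving along the upward-sloping SRAS curve, P rises and Y rises.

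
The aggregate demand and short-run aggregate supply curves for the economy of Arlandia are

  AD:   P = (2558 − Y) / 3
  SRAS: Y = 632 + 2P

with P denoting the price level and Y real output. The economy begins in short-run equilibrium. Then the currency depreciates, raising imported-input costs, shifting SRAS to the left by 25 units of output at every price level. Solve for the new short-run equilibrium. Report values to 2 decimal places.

This is a negative supply shock: SRAS shifts left.
New SRAS: Y = 607 + 2P.
Set AD = SRAS: 2558 − 3P = 607 + 2P, so 1951 = 5P and P = 390.20.
Substituting into AD, Y = 1387.40.

P = 390.20, Y = 1387.40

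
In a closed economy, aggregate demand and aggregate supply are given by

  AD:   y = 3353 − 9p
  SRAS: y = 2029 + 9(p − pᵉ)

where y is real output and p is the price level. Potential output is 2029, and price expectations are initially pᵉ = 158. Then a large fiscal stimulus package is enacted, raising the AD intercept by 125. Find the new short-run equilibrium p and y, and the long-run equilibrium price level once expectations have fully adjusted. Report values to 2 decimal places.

Short run: p = 159.50, y = 2042.50. Long run: p = 161.00.

AD shifts right: new AD is y = 3478 − 9p. With pᵉ = 158, SRAS is y = 607 + 9p.
Short run: 3478 − 9p = 607 + 9p gives 2871 = 18p, so p = 159.50 and y = 3478 − 9p = 2042.50.
y = 2042.50 is above potential 2029; expectations adjust and SRAS shifts left until y = 2029.
Long run: on the new AD curve, 2029 = 3478 − 9p gives p = 161.00.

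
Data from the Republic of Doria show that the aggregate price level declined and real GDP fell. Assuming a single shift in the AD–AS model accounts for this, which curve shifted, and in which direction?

P fell and Y fell. An AD shift moves P and Y in the same direction; an SRAS shift moves them in opposite directions.
Here P and Y moved in the same direction, so the AD curve shifted.
Since Y fell, AD shifted left.

AD shifted left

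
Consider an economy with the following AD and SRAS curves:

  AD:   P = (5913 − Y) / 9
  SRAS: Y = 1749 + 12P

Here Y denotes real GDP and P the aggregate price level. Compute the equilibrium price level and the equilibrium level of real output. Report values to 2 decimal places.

Rearrange AD to Y = 5913 − 9P.
Set AD = SRAS: 5913 − 9P = 1749 + 12P, so 4164 = 21P and P = 198.29.
Substituting into AD, Y = 5913 − 9P = 4128.43.

P = 198.29, Y = 4128.43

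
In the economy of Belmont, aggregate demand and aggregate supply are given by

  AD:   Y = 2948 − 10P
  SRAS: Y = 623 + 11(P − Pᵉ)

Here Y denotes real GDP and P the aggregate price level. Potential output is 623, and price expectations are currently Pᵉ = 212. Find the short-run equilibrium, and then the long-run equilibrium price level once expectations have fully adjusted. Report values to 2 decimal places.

Short run: P = 221.76, Y = 730.38. Long run: P = 232.50.

Short run: with Pᵉ = 212, SRAS is Y = 11P − 1709. Setting AD = SRAS gives 4657 = 21P, so P = 221.76 and Y = 2948 − 10P = 730.38.
Output 730.38 is above potential 623, so over time expected prices rise and SRAS shifts left until Y returns to 623.
Long run: Y = 623 on the AD curve gives 623 = 2948 − 10P, so P = 232.50.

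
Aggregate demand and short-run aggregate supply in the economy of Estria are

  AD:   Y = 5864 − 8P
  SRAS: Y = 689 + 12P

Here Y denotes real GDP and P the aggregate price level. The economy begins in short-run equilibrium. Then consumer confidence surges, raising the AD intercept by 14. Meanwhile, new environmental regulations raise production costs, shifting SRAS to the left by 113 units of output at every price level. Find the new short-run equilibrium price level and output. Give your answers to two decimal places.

P = 265.10, Y = 3757.20

After both shocks: AD is Y = 5878 − 8P and SRAS is Y = 576 + 12P.
Setting them equal: 5302 = 20P, so P = 265.10.
Substituting into AD, Y = 3757.20.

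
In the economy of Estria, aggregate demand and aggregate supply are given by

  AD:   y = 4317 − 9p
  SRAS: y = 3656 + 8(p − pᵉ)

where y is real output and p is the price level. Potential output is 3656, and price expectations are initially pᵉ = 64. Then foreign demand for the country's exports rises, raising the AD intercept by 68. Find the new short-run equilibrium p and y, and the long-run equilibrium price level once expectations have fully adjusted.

Short run: p = 73, y = 3728. Long run: p = 81.

AD shifts right: new AD is y = 4385 − 9p. With pᵉ = 64, SRAS is y = 3144 + 8p.
Short run: 4385 − 9p = 3144 + 8p gives 1241 = 17p, so p = 73 and y = 4385 − 9·73 = 3728.
y = 3728 is above potential 3656; expectations adjust and SRAS shifts left until y = 3656.
Long run: on the new AD curve, 3656 = 4385 − 9p gives p = 81.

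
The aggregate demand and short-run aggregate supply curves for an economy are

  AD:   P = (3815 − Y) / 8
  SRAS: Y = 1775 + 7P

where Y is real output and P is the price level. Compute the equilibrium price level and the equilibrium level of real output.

P = 136, Y = 2727

Rearrange AD to Y = 3815 − 8P.
Set AD = SRAS: 3815 − 8P = 1775 + 7P, so 2040 = 15P and P = 136.
Then Y = 3815 − 8·136 = 2727.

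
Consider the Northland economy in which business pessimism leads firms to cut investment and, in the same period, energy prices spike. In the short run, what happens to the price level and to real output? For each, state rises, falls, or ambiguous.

Price level: ambiguous; output: falls

The first event is a negative demand shock: AD shifts left, which by itself pushes P down and Y down.
The second is an adverse supply shock: SRAS shifts left, which by itself pushes P up and Y down.
The two shocks push P in opposite directions, so the effect on P is ambiguous. Both shocks push Y down, so Y falls.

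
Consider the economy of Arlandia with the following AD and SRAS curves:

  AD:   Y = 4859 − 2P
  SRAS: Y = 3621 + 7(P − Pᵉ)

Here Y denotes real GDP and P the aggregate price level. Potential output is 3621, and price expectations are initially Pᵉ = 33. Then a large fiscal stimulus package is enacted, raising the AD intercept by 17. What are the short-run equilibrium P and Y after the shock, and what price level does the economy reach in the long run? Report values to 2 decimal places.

Short run: P = 165.11, Y = 4545.78. Long run: P = 627.50.

AD shifts right: new AD is Y = 4876 − 2P. With Pᵉ = 33, SRAS is Y = 3390 + 7P.
Short run: 4876 − 2P = 3390 + 7P gives 1486 = 9P, so P = 165.11 and Y = 4876 − 2P = 4545.78.
Y = 4545.78 is above potential 3621; expectations adjust and SRAS shifts left until Y = 3621.
Long run: on the new AD curve, 3621 = 4876 − 2P gives P = 627.50.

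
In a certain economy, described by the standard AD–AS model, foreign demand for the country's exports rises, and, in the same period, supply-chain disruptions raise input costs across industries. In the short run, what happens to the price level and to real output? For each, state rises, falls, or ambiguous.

The first event is a positive demand shock: AD shifts right, which by itself pushes P up and Y up.
The second is an adverse supply shock: SRAS shifts left, which by itself pushes P up and Y down.
Both shocks push P up, so P rises. The two shocks push Y in opposite directions, so the effect on Y is ambiguous.

Price level: rises; output: ambiguous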